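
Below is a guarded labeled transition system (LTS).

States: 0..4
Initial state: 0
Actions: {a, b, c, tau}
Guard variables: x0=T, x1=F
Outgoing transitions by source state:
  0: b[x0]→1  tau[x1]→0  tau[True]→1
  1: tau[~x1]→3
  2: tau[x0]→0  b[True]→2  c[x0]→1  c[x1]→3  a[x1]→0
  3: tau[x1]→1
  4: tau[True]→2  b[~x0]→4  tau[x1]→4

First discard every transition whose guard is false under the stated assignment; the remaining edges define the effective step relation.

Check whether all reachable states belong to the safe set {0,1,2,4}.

Inv-set: {0,1,2,4}
Reach set: {0,1,3}
  0: safe
  1: safe
  3: ✗ unsafe
reach 3 via b·tau — violates

Answer: INVARIANT VIOLATED at state 3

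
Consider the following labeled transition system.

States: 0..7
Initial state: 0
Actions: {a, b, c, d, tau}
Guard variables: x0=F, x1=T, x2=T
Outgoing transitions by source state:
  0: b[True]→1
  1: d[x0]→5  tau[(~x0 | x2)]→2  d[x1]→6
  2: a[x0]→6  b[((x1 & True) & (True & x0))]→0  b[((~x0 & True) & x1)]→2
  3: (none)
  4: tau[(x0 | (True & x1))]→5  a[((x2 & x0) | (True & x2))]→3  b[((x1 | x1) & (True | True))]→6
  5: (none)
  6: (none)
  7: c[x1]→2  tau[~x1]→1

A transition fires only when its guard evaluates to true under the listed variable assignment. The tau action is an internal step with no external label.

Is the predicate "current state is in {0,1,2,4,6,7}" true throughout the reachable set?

Answer: INVARIANT HOLDS

Analysis:
Safe = {0,1,2,4,6,7}
R = {0,1,2,6}
  0: ok
  1: ok
  2: ok
  6: ok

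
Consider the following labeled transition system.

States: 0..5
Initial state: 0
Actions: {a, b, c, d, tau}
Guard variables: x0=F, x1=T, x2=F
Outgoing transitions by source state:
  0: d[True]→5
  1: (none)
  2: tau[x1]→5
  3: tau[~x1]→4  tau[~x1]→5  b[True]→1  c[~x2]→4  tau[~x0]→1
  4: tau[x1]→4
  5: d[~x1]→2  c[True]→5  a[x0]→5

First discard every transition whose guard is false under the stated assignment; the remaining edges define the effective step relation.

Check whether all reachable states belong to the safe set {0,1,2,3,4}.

Answer: INVARIANT VIOLATED at state 5

Analysis:
Inv-set: {0,1,2,3,4}
Reachable = {0,5}
  0: safe
  5: outside
reach 5 via d — violates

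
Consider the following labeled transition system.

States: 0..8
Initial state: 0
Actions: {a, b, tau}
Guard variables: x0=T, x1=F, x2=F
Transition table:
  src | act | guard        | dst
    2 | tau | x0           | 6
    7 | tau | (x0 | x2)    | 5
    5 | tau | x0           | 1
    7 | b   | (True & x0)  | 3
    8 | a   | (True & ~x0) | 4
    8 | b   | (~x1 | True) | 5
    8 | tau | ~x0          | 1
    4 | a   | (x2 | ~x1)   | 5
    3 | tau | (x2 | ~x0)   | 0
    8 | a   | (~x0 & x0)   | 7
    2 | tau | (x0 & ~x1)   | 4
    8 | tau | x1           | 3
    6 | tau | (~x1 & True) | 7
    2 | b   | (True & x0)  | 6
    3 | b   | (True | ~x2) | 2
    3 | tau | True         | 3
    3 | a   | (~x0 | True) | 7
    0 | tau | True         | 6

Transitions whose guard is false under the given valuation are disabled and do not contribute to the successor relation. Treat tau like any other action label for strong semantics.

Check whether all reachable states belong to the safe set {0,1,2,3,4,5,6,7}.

Answer: INVARIANT HOLDS

Analysis:
Safe = {0,1,2,3,4,5,6,7}
Reachable = {0,1,2,3,4,5,6,7}
  0: safe
  1: safe
  2: safe
  3: safe
  4: safe
  5: safe
  6: safe
  7: safe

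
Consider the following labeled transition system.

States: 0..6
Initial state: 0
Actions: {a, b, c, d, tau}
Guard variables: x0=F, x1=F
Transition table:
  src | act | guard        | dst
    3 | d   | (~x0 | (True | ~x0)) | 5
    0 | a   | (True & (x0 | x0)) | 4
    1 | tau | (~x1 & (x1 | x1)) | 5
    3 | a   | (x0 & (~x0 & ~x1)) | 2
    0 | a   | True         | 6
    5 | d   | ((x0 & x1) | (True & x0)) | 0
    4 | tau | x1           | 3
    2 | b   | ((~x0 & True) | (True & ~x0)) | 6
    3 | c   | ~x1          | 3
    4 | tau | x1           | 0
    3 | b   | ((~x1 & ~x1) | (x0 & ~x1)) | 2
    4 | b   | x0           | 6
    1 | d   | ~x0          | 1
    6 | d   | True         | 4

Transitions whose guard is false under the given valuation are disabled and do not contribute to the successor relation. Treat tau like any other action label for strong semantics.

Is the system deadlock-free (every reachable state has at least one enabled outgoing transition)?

Reachable = {0,4,6}
  0: a→6  [deg 1]
  4: ∅  [deadlock]
  6: d→4  [deg 1]
witness 4: a·d

Answer: DEADLOCK at state 4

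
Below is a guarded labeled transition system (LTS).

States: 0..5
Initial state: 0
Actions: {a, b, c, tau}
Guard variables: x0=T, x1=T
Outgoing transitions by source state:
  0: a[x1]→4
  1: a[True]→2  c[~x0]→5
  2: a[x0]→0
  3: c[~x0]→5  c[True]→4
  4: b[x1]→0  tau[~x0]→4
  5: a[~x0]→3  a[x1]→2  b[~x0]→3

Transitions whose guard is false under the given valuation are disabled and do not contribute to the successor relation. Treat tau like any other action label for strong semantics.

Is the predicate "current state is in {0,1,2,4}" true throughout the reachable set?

Allowed set {0,1,2,4}
R = {0,4}
  0: ok
  4: ok

Answer: INVARIANT HOLDS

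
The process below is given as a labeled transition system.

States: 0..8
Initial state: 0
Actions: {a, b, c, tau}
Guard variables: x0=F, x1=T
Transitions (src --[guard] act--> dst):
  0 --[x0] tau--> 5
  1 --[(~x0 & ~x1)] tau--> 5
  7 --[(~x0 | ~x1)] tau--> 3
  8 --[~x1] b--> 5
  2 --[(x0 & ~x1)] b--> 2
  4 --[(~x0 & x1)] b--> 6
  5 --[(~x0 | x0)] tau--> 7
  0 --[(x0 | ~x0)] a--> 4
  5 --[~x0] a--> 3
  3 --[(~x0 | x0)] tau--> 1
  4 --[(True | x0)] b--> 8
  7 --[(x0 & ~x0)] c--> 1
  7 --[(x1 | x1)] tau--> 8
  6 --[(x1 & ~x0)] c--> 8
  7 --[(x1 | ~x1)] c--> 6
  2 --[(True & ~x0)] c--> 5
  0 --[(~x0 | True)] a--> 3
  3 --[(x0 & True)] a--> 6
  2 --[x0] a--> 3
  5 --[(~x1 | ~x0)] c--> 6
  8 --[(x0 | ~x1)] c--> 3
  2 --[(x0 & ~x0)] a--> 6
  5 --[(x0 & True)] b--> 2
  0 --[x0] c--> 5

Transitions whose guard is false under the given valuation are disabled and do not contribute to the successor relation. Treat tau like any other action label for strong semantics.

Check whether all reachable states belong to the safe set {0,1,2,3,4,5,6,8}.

Answer: INVARIANT HOLDS

Working:
Inv-set: {0,1,2,3,4,5,6,8}
R = {0,1,3,4,6,8}
  0: safe
  1: safe
  3: safe
  4: safe
  6: safe
  8: safe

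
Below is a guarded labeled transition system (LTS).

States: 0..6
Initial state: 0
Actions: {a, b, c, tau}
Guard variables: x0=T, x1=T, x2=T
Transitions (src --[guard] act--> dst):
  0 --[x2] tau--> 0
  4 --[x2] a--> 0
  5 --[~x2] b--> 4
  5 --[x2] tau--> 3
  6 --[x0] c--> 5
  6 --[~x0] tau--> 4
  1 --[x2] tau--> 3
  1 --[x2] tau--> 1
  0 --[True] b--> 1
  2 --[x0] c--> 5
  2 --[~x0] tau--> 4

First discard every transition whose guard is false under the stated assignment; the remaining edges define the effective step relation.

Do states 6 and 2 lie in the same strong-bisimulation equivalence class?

Compute ~ classes (split until stable):
  π0 = {{0,1,2,3,4,5,6}}
  π1 = {{0},{1,5},{2,6},{3},{4}}
  π2 = {{0},{1},{2,6},{3},{4},{5}}
stable after 3 split(s): 6 block(s)
6∈{2,6}, 2∈{2,6}

Answer: BISIMILAR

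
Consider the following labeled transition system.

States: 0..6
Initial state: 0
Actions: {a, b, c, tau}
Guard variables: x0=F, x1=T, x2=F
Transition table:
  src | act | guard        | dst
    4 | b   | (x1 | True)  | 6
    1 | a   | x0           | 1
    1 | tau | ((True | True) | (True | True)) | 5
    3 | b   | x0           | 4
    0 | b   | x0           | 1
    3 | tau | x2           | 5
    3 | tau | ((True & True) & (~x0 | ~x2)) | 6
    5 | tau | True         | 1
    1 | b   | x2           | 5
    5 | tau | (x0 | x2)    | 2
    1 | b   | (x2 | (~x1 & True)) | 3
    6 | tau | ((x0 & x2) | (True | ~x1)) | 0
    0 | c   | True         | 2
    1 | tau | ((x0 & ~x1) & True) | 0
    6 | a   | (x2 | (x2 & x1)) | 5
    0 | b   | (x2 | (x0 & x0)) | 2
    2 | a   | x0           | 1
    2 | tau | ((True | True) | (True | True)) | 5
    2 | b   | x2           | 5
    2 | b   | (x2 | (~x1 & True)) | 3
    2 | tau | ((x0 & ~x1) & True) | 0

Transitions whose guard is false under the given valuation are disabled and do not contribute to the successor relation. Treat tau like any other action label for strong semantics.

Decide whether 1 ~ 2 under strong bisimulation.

Compute ~ classes (split until stable):
  π0 = {{0,1,2,3,4,5,6}}
  π1 = {{0},{1,2,3,5,6},{4}}
  π2 = {{0},{1,2,3,5},{4},{6}}
  π3 = {{0},{1,2,5},{3},{4},{6}}
Fixed point at round 4; 5 class(es).
[1]={1,2,5}  [2]={1,2,5}

Answer: BISIMILAR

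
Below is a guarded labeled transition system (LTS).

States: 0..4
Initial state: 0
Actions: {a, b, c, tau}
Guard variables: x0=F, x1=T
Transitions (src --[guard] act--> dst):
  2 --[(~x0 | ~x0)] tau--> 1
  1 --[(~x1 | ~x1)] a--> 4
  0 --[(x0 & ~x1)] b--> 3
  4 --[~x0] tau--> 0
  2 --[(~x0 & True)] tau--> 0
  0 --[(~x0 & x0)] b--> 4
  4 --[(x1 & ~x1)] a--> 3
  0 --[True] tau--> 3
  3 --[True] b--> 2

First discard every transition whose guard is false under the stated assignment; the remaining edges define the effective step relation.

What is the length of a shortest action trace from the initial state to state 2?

Answer: 2

Trace:
Layered search for 2:
  depth 0: {0}
  depth 1: {3}
  depth 2: {2}
first hit 2 at d=2 via tau·b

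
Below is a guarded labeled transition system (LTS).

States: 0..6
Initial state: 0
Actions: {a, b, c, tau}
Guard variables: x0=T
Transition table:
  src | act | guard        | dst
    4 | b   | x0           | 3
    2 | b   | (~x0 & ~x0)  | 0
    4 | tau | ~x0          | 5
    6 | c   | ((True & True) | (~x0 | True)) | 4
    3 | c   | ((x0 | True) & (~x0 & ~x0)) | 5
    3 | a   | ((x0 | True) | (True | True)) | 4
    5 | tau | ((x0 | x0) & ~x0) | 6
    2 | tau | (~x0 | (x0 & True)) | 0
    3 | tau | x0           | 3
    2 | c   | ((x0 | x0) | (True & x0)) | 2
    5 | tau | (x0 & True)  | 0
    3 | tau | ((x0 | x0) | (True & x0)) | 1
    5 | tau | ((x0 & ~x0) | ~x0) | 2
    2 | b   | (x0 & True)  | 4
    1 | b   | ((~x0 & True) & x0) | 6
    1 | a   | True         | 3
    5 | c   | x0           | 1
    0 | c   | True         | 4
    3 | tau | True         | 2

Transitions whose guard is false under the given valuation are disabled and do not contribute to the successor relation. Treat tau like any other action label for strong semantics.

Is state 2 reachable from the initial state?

13 transition(s) survive guard evaluation.
Layer 0: {0}
Layer 1: {4}  now seen {0,4}
Layer 2: {3}  now seen {0,3,4}
Layer 3: {1,2}  now seen {0,1,2,3,4}
R = {0,1,2,3,4}
trace reaching 2: c·b·tau

Answer: REACHABLE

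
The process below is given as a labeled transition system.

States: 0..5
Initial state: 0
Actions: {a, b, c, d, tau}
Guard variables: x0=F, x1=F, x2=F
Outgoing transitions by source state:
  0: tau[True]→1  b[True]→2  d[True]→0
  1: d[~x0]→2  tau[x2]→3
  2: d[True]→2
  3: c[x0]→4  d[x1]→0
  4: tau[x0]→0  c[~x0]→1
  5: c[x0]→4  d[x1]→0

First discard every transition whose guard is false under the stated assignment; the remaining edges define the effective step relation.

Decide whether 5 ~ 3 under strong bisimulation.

Compute ~ classes (split until stable):
  round 0: {{0,1,2,3,4,5}}
  round 1: {{0},{1,2},{3,5},{4}}
4 equivalence class(es) (converged in 2)
[5]={3,5}  [3]={3,5}

Answer: BISIMILAR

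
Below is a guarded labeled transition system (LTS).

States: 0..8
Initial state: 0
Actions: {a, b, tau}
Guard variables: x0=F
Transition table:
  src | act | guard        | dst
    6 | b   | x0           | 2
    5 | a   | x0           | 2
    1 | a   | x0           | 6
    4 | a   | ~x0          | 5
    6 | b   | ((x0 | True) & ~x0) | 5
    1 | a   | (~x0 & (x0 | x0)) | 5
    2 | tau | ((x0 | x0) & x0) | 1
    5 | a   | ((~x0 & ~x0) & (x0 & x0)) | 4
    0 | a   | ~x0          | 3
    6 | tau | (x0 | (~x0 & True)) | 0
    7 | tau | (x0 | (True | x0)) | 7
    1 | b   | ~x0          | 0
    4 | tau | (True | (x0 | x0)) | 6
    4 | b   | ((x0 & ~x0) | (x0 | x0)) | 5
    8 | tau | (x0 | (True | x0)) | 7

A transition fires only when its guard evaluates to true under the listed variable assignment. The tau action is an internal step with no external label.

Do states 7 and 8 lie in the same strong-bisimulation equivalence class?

Answer: BISIMILAR

Analysis:
Compute ~ classes (split until stable):
  P[0] = {{0,1,2,3,4,5,6,7,8}}
  P[1] = {{0},{1},{2,3,5},{4},{6},{7,8}}
Fixed point at round 2; 6 class(es).
class of 7: {7,8}; class of 8: {7,8}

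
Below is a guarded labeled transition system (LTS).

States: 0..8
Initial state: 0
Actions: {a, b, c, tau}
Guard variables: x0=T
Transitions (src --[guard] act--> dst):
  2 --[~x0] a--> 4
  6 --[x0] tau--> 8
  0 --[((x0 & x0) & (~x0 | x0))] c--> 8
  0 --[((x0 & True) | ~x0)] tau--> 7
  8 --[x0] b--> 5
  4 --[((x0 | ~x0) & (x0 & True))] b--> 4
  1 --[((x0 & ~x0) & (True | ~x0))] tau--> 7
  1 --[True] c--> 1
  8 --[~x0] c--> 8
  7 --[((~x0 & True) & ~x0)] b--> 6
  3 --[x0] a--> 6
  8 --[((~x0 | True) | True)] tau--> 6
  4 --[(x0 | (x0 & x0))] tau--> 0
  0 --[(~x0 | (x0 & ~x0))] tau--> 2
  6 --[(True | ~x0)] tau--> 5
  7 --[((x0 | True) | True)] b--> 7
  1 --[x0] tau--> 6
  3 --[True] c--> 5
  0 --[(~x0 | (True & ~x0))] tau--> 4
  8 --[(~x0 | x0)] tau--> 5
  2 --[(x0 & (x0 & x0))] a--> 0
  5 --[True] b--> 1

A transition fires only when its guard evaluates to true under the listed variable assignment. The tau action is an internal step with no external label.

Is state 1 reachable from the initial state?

Answer: REACHABLE

Trace:
16 transition(s) survive guard evaluation.
depth 0: {0}
depth 1: {7,8}  now seen {0,7,8}
depth 2: {5,6}  now seen {0,5,6,7,8}
depth 3: {1}  now seen {0,1,5,6,7,8}
Reachable = {0,1,5,6,7,8}
trace reaching 1: c·b·b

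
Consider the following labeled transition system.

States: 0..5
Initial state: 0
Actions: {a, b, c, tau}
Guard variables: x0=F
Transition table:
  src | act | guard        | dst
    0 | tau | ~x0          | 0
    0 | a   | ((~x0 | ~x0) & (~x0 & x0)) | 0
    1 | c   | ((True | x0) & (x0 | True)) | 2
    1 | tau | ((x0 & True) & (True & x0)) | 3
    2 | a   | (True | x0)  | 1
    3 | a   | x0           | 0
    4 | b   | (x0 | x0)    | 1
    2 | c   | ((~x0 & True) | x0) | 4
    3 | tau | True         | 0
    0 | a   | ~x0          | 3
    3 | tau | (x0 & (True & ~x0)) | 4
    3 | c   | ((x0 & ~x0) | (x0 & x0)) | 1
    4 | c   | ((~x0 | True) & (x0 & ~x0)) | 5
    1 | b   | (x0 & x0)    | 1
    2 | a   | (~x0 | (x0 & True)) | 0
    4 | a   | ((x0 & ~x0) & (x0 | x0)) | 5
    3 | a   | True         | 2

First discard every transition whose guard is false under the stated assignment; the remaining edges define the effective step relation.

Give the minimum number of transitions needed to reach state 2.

BFS to 2:
  L0 = {0}
  L1 = {3}
  L2 = {2}
depth(2)=2, e.g. a·a

Answer: 2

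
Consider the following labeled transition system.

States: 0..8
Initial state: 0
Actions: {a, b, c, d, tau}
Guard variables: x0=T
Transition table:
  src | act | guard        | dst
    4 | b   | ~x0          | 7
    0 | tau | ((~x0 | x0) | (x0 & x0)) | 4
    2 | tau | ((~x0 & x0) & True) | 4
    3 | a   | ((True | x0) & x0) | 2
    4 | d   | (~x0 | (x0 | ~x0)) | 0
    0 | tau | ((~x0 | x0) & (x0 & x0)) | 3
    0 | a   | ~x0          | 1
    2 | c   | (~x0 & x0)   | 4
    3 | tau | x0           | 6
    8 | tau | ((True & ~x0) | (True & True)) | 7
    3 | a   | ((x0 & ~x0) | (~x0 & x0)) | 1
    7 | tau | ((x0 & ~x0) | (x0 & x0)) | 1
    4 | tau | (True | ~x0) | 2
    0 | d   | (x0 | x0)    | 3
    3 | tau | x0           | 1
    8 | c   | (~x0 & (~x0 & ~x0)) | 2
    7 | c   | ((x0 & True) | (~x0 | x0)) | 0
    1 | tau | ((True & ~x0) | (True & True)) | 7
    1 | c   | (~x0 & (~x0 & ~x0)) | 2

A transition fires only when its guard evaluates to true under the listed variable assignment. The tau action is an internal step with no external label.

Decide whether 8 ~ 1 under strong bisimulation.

Answer: BISIMILAR

Trace:
Compute ~ classes (split until stable):
  π0 = {{0,1,2,3,4,5,6,7,8}}
  π1 = {{0,4},{1,8},{2,5,6},{3},{7}}
  π2 = {{0},{1,8},{2,5,6},{3},{4},{7}}
stable after 3 split(s): 6 block(s)
class of 8: {1,8}; class of 1: {1,8}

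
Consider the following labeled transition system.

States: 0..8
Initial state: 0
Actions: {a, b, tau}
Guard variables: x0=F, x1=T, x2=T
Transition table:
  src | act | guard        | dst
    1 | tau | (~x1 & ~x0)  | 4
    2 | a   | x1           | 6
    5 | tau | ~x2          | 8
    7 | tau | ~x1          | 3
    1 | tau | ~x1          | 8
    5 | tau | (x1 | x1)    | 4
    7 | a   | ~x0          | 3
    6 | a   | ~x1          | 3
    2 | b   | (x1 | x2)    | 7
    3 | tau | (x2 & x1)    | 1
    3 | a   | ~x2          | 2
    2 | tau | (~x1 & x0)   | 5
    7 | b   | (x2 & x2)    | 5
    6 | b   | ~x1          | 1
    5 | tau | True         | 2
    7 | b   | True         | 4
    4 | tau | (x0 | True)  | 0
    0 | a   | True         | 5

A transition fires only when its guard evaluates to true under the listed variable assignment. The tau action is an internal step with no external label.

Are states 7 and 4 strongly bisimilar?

Answer: NOT BISIMILAR

Analysis:
Compute ~ classes (split until stable):
  round 0: {{0,1,2,3,4,5,6,7,8}}
  round 1: {{0},{1,6,8},{2,7},{3,4,5}}
  round 2: {{0},{1,6,8},{2},{3},{4},{5},{7}}
7 equivalence class(es) (converged in 3)
class of 7: {7}; class of 4: {4}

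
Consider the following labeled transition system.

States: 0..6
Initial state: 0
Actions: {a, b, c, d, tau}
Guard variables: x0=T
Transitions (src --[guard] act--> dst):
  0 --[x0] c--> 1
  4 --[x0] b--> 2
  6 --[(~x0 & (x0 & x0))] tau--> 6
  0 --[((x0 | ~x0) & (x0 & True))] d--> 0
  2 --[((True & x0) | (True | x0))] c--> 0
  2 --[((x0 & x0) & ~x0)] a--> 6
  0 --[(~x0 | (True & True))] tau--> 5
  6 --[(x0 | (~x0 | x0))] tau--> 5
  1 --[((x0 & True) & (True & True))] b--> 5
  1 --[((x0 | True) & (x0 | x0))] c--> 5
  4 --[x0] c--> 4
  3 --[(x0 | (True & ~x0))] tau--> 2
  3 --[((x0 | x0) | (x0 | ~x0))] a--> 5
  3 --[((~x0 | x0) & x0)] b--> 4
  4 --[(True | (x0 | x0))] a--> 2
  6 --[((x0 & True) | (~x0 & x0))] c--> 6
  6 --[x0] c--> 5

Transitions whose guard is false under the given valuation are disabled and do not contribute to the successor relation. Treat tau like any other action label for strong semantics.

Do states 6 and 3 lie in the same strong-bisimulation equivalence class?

Answer: NOT BISIMILAR

Trace:
Refine partition for ~:
  π0 = {{0,1,2,3,4,5,6}}
  π1 = {{0},{1},{2},{3},{4},{5},{6}}
7 equivalence class(es) (converged in 2)
class of 6: {6}; class of 3: {3}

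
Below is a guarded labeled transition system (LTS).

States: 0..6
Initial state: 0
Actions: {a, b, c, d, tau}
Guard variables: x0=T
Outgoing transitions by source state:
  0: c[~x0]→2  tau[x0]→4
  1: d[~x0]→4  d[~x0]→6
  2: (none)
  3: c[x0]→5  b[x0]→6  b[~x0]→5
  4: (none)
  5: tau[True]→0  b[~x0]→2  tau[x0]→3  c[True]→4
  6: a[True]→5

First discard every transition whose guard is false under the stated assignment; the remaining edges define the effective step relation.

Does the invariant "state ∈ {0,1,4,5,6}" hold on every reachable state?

Inv-set: {0,1,4,5,6}
Reachable = {0,4}
  0: safe
  4: safe

Answer: INVARIANT HOLDS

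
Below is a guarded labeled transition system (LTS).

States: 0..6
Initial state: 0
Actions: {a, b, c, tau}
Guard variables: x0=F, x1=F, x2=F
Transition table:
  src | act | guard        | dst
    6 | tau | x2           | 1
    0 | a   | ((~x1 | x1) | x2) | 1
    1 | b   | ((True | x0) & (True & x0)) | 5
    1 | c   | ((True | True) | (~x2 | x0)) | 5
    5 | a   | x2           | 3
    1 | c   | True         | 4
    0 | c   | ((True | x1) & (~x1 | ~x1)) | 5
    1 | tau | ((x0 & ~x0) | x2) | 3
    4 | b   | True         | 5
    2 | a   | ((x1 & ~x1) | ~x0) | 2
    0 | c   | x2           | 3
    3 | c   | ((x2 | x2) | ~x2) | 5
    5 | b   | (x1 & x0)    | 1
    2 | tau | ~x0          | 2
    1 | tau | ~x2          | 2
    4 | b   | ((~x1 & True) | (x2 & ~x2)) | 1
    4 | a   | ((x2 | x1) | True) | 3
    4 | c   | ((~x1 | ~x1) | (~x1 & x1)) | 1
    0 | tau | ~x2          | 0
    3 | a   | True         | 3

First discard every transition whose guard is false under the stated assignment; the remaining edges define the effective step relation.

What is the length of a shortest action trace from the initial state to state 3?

Layered search for 3:
  depth 0: {0}
  depth 1: {1,5}
  depth 2: {2,4}
  depth 3: {3}
first hit 3 at d=3 via a·c·a

Answer: 3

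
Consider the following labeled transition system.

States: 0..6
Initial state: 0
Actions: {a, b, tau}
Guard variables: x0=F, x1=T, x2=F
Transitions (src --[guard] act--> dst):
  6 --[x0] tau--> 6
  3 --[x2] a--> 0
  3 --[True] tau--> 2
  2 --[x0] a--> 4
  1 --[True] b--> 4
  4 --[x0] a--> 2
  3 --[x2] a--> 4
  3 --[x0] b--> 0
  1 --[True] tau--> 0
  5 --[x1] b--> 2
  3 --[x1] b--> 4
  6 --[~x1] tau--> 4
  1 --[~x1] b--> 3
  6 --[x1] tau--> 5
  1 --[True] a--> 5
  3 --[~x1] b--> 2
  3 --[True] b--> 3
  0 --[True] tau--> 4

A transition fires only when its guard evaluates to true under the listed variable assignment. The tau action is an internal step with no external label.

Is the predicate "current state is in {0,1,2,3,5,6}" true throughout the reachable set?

Allowed set {0,1,2,3,5,6}
Reach set: {0,4}
  0: ok
  4: VIOLATES
witness against invariant: tau → 4

Answer: INVARIANT VIOLATED at state 4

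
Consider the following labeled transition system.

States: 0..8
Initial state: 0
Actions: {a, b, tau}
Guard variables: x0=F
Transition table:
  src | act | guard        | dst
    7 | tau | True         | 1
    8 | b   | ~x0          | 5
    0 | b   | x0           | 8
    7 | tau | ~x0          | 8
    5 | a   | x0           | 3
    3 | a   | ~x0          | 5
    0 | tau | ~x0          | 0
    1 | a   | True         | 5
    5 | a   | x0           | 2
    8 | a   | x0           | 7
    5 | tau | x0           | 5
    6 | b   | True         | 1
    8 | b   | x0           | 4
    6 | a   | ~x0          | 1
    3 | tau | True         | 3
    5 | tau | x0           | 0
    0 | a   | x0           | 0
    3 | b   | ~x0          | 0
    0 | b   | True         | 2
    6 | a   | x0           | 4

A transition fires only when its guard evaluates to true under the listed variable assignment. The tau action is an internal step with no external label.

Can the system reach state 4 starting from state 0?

Answer: UNREACHABLE

Analysis:
After dropping false guards: 11 live edges.
L0 = {0}
L1 = {2}  cumulative {0,2}
R = {0,2}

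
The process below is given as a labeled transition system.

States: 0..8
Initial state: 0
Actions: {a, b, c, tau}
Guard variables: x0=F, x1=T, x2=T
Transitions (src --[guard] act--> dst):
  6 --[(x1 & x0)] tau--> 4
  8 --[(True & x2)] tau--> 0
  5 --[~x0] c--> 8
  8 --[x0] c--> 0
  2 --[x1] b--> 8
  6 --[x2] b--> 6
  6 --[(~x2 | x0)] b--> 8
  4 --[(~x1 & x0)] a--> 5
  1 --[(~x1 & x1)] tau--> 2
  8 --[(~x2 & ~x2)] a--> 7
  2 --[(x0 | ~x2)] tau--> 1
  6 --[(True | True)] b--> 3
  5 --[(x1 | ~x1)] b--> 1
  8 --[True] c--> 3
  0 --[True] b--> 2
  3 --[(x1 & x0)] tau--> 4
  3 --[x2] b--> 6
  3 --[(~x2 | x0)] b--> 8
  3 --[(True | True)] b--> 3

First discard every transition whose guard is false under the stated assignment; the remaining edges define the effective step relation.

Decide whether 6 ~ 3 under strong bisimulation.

Answer: BISIMILAR

Working:
Bisimulation quotient by refinement:
  round 0: {{0,1,2,3,4,5,6,7,8}}
  round 1: {{0,2,3,6},{1,4,7},{5},{8}}
  round 2: {{0,3,6},{1,4,7},{2},{5},{8}}
  round 3: {{0},{1,4,7},{2},{3,6},{5},{8}}
Fixed point at round 4; 6 class(es).
class of 6: {3,6}; class of 3: {3,6}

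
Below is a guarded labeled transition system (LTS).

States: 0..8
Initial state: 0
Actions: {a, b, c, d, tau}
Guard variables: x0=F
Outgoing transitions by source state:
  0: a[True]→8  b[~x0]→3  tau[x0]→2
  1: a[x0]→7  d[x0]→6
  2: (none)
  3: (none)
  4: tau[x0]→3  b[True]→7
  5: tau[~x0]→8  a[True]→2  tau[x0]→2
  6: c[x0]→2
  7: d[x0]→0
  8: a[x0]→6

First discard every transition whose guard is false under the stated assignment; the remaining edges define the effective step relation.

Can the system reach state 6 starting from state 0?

5 transition(s) survive guard evaluation.
depth 0: {0}
depth 1: {3,8}  now seen {0,3,8}
Reach set: {0,3,8}

Answer: UNREACHABLE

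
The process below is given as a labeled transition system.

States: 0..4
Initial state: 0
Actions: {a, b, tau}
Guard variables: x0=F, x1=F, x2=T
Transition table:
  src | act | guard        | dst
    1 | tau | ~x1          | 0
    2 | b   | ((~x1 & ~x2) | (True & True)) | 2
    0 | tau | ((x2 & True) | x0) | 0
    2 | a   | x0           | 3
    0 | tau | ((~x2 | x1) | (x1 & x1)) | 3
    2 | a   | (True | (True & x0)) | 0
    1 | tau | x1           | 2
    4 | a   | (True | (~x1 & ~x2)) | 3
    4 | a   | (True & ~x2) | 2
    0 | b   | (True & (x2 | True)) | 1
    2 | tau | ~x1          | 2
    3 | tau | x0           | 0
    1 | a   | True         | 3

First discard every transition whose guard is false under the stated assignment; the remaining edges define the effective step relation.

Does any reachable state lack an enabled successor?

Answer: DEADLOCK at state 3

Analysis:
Reach set: {0,1,3}
  0: b→1  tau→0  [2 exit(s)]
  1: a→3  tau→0  [2 exit(s)]
  3: ∅  [no exit]
Path to 3: b·a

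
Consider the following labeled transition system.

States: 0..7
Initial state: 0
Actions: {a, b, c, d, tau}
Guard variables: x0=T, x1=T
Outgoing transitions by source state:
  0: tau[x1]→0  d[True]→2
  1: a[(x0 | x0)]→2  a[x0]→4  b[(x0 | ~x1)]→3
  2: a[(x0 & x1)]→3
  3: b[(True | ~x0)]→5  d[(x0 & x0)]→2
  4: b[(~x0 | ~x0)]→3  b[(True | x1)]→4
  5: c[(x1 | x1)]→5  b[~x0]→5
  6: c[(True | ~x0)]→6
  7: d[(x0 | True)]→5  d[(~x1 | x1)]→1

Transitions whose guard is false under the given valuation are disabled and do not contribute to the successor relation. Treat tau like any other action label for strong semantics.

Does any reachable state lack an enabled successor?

Reach set: {0,2,3,5}
  0: d→2  tau→0  [deg 2]
  2: a→3  [deg 1]
  3: b→5  d→2  [deg 2]
  5: c→5  [deg 1]

Answer: DEADLOCK-FREE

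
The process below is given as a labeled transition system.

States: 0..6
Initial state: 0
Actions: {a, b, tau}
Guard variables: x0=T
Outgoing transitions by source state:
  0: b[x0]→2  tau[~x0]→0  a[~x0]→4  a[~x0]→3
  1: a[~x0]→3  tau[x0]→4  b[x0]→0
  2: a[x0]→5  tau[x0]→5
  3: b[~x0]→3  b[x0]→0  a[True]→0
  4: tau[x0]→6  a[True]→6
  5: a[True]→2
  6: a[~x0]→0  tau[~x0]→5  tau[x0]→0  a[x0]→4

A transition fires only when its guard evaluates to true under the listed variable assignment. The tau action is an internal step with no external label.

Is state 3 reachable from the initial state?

Answer: UNREACHABLE

Analysis:
After dropping false guards: 12 live edges.
Layer 0: {0}
Layer 1: {2}  total {0,2}
Layer 2: {5}  total {0,2,5}
R = {0,2,5}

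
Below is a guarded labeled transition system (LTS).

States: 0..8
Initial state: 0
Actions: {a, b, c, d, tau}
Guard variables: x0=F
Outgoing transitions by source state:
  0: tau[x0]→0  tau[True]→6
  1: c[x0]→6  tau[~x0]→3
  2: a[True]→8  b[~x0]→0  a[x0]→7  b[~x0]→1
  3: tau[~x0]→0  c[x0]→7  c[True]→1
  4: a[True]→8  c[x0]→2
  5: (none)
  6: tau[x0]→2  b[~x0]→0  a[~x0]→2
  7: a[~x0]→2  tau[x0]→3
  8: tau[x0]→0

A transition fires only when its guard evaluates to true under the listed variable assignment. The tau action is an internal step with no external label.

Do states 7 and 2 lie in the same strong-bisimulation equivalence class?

Answer: NOT BISIMILAR

Analysis:
Compute ~ classes (split until stable):
  P[0] = {{0,1,2,3,4,5,6,7,8}}
  P[1] = {{0,1},{2,6},{3},{4,7},{5,8}}
  P[2] = {{0},{1},{2},{3},{4},{5,8},{6},{7}}
stable after 3 split(s): 8 block(s)
7∈{7}, 2∈{2}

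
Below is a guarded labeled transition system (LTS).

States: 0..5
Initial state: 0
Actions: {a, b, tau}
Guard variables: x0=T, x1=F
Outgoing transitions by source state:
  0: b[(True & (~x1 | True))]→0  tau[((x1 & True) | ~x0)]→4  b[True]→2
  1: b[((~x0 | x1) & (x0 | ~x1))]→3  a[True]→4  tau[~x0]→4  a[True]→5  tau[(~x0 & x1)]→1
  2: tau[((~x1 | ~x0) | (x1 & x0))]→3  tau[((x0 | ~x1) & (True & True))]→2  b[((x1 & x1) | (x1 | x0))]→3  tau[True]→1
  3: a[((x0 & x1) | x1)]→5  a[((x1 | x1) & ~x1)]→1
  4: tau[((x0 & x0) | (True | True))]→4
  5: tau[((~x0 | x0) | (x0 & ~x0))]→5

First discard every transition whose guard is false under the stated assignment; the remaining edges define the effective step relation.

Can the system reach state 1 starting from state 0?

Answer: REACHABLE

Analysis:
10 transition(s) survive guard evaluation.
L0 = {0}
L1 = {2}  cumulative {0,2}
L2 = {1,3}  cumulative {0,1,2,3}
L3 = {4,5}  cumulative {0,1,2,3,4,5}
Reach set: {0,1,2,3,4,5}
Path to 1: b·tau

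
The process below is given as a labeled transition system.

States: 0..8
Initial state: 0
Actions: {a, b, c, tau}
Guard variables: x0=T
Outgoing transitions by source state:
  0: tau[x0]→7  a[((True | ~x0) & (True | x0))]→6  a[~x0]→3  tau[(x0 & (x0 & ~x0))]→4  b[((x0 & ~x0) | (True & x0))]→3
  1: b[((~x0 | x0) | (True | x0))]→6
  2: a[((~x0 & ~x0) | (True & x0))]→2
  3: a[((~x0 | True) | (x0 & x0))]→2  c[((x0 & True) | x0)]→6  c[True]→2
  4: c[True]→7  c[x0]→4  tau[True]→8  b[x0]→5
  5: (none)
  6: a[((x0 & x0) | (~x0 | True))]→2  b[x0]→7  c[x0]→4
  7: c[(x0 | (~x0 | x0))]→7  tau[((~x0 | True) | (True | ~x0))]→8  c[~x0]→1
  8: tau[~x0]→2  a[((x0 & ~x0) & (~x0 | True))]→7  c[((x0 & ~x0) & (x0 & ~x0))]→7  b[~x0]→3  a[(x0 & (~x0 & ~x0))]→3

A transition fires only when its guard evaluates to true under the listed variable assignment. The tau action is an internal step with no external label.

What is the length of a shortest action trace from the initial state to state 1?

Answer: UNREACHABLE

Working:
Layered search for 1:
  L0 = {0}
  L1 = {3,6,7}
  L2 = {2,4,8}
  L3 = {5}
1 never appears.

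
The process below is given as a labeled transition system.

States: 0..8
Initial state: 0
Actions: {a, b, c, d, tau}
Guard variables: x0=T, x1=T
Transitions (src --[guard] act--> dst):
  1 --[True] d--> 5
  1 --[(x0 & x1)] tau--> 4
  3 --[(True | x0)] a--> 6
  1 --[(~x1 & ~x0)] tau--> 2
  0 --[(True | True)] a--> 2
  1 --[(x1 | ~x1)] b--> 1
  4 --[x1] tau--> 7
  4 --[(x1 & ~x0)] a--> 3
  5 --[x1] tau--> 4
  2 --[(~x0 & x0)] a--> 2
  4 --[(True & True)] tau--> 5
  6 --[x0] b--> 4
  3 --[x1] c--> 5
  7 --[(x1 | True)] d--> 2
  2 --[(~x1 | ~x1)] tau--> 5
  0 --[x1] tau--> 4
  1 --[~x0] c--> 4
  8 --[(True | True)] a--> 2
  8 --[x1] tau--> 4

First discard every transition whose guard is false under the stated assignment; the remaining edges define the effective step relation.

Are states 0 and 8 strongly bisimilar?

Compute ~ classes (split until stable):
  round 0: {{0,1,2,3,4,5,6,7,8}}
  round 1: {{0,8},{1},{2},{3},{4,5},{6},{7}}
  round 2: {{0,8},{1},{2},{3},{4},{5},{6},{7}}
stable after 3 split(s): 8 block(s)
class of 0: {0,8}; class of 8: {0,8}

Answer: BISIMILAR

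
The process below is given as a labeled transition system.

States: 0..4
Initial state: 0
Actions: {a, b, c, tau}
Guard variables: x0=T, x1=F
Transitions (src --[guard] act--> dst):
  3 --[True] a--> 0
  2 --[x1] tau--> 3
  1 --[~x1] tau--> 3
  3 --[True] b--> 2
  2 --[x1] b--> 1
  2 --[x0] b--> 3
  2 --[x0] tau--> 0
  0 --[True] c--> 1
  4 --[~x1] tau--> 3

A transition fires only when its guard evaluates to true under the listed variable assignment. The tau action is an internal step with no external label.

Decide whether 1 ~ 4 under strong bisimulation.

Bisimulation quotient by refinement:
  P[0] = {{0,1,2,3,4}}
  P[1] = {{0},{1,4},{2},{3}}
stable after 2 split(s): 4 block(s)
[1]={1,4}  [4]={1,4}

Answer: BISIMILAR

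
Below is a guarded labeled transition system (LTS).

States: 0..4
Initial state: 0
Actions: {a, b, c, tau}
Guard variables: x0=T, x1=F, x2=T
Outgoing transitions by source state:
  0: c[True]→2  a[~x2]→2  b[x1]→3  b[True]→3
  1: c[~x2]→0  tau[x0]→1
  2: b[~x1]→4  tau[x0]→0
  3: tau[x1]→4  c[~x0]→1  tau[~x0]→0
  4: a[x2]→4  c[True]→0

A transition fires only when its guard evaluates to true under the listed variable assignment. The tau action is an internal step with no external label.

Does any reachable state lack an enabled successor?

Reach set: {0,2,3,4}
  0: b→3  c→2  [deg 2]
  2: b→4  tau→0  [deg 2]
  3: ∅  [STUCK]
  4: a→4  c→0  [deg 2]
Path to 3: b

Answer: DEADLOCK at state 3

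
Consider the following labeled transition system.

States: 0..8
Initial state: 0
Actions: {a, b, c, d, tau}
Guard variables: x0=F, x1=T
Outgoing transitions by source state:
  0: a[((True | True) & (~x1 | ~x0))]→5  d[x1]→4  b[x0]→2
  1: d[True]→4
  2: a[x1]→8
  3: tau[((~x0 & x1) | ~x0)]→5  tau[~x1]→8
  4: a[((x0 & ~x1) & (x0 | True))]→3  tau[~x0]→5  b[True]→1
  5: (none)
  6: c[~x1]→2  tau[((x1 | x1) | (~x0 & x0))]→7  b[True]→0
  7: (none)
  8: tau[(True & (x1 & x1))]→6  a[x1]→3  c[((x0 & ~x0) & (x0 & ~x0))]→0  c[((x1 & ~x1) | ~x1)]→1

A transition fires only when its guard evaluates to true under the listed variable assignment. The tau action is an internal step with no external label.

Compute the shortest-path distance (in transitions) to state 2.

BFS to 2:
  L0 = {0}
  L1 = {4,5}
  L2 = {1}
2 never appears.

Answer: UNREACHABLE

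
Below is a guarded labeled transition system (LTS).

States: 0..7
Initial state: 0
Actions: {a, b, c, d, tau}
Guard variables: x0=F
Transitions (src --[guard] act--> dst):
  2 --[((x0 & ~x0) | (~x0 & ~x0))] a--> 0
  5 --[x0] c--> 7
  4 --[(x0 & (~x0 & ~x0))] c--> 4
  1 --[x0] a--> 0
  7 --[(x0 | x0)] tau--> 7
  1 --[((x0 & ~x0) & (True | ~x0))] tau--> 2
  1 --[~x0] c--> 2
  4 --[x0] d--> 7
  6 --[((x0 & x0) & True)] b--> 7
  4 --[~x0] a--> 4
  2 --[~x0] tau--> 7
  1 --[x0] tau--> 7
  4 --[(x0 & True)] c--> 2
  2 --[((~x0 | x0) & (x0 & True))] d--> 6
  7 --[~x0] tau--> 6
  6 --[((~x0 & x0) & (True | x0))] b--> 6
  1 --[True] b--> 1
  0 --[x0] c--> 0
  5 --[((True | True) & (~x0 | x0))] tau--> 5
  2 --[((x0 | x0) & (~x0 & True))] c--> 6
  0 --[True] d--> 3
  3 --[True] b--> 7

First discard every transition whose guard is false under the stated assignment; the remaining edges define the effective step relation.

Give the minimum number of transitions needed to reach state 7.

BFS to 7:
  L0 = {0}
  L1 = {3}
  L2 = {7}
first hit 7 at d=2 via d·b

Answer: 2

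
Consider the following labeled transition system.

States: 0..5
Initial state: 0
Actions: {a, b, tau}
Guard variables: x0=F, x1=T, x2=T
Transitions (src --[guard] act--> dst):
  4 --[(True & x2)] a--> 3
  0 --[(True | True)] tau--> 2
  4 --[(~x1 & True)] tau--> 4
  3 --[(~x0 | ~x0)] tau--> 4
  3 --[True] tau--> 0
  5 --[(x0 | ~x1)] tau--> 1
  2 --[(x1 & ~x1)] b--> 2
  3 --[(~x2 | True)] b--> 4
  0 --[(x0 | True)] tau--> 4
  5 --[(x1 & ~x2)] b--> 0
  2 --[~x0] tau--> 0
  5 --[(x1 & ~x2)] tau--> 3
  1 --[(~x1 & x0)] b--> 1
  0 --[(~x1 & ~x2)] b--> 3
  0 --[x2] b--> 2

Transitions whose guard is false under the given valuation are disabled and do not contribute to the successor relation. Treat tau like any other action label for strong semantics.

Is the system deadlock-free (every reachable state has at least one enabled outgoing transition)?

Answer: DEADLOCK-FREE

Working:
Reachable = {0,2,3,4}
  0: b→2  tau→2  tau→4  [deg 3]
  2: tau→0  [deg 1]
  3: b→4  tau→0  tau→4  [deg 3]
  4: a→3  [deg 1]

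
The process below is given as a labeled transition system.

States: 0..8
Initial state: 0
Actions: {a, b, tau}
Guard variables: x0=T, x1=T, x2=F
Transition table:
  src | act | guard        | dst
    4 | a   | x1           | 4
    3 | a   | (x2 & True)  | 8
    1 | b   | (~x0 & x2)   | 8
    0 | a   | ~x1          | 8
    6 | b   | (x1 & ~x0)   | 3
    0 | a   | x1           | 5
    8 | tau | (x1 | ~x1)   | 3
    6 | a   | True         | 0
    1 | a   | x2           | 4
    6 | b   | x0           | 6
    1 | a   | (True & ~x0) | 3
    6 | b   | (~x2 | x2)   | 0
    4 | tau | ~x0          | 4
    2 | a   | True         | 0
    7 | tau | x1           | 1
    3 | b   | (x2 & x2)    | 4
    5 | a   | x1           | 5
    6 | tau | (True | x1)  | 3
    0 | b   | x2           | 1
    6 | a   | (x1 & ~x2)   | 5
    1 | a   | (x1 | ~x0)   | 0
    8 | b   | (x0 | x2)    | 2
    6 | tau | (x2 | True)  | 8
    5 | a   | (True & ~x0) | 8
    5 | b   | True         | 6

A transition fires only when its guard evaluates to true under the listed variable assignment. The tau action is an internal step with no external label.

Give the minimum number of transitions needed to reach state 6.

BFS to 6:
  depth 0: {0}
  depth 1: {5}
  depth 2: {6}
depth(6)=2, e.g. a·b

Answer: 2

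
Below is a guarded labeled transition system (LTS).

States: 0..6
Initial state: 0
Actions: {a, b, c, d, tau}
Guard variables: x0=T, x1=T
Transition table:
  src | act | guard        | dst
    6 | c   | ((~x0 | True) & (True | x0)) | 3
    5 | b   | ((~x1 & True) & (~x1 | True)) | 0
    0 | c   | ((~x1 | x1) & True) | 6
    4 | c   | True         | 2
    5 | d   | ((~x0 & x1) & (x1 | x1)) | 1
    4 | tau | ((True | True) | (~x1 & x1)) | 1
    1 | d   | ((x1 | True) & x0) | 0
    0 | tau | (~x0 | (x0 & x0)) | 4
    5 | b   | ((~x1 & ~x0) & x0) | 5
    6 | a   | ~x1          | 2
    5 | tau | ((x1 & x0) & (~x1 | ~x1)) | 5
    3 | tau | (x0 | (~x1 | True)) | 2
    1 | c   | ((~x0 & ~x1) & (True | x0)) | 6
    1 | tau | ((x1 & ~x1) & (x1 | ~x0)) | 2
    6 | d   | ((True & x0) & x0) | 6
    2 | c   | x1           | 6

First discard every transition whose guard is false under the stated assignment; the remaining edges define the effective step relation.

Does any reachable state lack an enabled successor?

Answer: DEADLOCK-FREE

Trace:
Reach set: {0,1,2,3,4,6}
  0: c→6  tau→4  [2 out]
  1: d→0  [1 out]
  2: c→6  [1 out]
  3: tau→2  [1 out]
  4: c→2  tau→1  [2 out]
  6: c→3  d→6  [2 out]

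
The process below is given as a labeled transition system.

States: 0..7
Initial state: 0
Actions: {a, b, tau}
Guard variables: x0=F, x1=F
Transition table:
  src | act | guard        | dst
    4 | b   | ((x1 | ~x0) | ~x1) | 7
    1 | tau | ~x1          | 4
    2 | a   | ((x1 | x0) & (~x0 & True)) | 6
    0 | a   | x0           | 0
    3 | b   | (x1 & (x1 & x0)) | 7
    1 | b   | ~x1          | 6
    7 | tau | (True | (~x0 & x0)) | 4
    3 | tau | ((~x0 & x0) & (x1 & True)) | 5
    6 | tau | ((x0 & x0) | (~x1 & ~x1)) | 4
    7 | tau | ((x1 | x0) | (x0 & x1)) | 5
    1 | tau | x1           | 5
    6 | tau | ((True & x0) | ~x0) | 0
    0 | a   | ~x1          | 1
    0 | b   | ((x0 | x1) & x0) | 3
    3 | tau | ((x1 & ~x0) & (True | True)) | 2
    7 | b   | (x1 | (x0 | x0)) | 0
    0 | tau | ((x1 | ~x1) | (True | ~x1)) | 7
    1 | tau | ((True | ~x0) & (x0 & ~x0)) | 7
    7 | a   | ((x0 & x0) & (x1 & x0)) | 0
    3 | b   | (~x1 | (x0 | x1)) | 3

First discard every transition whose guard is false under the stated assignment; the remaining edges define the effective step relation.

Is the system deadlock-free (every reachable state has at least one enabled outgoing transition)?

Answer: DEADLOCK-FREE

Analysis:
Reach set: {0,1,4,6,7}
  0: a→1  tau→7  [2 exit(s)]
  1: b→6  tau→4  [2 exit(s)]
  4: b→7  [1 exit(s)]
  6: tau→0  tau→4  [2 exit(s)]
  7: tau→4  [1 exit(s)]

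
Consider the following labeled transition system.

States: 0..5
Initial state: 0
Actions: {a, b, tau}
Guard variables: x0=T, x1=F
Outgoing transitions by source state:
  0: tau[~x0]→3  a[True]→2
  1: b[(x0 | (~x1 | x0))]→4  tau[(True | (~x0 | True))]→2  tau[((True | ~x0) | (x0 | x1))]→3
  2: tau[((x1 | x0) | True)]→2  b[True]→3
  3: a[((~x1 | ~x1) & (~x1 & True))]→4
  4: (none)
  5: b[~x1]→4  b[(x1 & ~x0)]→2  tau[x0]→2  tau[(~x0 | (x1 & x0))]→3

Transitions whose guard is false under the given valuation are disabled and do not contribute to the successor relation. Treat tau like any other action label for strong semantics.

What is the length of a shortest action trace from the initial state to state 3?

BFS to 3:
  depth 0: {0}
  depth 1: {2}
  depth 2: {3}
first hit 3 at d=2 via a·b

Answer: 2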